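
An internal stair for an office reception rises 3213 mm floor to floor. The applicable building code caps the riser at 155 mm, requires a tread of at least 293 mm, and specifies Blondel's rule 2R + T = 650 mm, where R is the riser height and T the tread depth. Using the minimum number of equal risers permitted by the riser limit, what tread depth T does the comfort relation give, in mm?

344 mm

3213 / 155 = 20.73, so 21 risers are needed.
R = 3213 ÷ 21 = 153 mm.
From 2R + T = 650: T = 650 − 306 = 344 mm.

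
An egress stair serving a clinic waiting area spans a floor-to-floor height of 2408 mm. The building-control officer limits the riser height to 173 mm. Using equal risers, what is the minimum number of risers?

14 risers

2408 / 173 = 13.919 → round up to 14 risers.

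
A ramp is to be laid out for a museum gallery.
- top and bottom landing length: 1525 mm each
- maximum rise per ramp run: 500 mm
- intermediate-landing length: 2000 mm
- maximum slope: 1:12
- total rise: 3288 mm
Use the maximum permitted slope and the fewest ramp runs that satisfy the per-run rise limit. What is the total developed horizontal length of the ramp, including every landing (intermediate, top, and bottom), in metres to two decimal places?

3288 / 500 = 6.58, so 7 ramp runs are needed. That means 6 intermediate landings.
Ramp run (horizontal) at 1:12: 3288 × 12 = 39456 mm.
Intermediate landings: 6 × 2000 = 12000 mm.
Top and bottom landings: 2 × 1525 = 3050 mm.
Total = 39456 + 12000 + 3050 = 54506 mm.
= 54.51 m.

54.51 m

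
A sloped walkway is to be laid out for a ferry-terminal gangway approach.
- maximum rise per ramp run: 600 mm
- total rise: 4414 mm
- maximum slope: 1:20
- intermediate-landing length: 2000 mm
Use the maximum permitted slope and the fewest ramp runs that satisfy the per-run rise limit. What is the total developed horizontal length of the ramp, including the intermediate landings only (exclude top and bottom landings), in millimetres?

At most 600 each: 4414/600 = 7.36, giving 8 ramp runs. That means 7 intermediate landings.
Horizontal run for 4414 mm of rise at 1:20 is 4414 × 20 = 88280 mm.
7 intermediate landings contribute 7 × 2000 = 14000 mm.
Developed length = 88280 + 14000 = 102280 mm.

102280 mm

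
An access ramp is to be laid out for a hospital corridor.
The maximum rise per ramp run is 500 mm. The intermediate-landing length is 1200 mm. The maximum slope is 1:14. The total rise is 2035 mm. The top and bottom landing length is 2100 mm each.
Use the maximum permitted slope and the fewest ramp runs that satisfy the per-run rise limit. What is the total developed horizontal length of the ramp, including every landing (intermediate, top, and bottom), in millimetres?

37490 mm

2035 / 500 = 4.07, so 5 ramp runs are needed. That means 4 intermediate landings.
Ramp run (horizontal) at 1:14: 2035 × 14 = 28490 mm.
Intermediate landings: 4 × 1200 = 4800 mm.
Top and bottom landings: 2 × 2100 = 4200 mm.
Total = 28490 + 4800 + 4200 = 37490 mm.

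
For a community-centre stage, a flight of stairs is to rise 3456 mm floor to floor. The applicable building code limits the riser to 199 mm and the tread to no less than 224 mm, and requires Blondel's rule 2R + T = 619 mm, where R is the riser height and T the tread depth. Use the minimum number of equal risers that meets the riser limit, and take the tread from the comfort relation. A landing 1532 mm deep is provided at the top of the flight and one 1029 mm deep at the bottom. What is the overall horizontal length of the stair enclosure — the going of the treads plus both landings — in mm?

6556 mm

3456 / 199 = 17.37, so 18 risers are needed.
Riser R = 3456 / 18 = 192 mm, within the 199 mm limit.
T = 619 − 2·192 = 235 mm, which satisfies the 224 mm minimum.
18 risers give 17 treads; going = 17 × 235 = 3995 mm.
Enclosure = 3995 + 1532 + 1029 = 6556 mm.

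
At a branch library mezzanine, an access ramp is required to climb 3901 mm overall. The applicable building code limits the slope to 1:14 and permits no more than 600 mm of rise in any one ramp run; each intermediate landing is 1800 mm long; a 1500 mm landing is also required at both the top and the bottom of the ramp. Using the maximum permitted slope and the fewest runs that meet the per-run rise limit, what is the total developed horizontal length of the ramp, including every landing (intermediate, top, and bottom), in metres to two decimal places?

68.41 m

3901 / 600 = 6.50, so 7 ramp runs are needed. That means 6 intermediate landings.
Ramp run (horizontal) at 1:14: 3901 × 14 = 54614 mm.
Intermediate landings: 6 × 1800 = 10800 mm.
Top and bottom landings: 2 × 1500 = 3000 mm.
Total = 54614 + 10800 + 3000 = 68414 mm.
= 68.41 m.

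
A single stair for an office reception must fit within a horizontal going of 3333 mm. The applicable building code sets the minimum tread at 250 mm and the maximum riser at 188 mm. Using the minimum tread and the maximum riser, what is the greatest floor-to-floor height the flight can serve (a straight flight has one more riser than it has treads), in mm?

Treads that fit: ⌊3333 / 250⌋ = 13.
Risers = treads + 1 = 14.
Maximum height = 14 × 188 = 2632 mm.

2632 mm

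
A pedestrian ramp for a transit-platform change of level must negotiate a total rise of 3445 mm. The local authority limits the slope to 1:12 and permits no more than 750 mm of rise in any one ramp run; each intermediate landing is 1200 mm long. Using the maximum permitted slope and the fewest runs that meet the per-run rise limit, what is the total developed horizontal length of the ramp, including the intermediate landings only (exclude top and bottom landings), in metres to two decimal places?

3445 / 750 = 4.593 → round up to 5 ramp runs. That means 4 intermediate landings.
Ramp run (horizontal) at 1:12: 3445 × 12 = 41340 mm.
4 intermediate landings contribute 4 × 1200 = 4800 mm.
Developed length = 41340 + 4800 = 46140 mm.
= 46.14 m.

46.14 m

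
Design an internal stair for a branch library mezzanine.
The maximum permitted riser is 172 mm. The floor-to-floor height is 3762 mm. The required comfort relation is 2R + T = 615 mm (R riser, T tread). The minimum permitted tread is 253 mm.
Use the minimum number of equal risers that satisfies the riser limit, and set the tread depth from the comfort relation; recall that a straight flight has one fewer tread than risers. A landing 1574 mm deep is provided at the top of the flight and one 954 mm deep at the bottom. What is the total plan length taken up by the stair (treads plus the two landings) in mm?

8261 mm

3762 / 172 = 21.872 → round up to 22 risers.
R = 3762 ÷ 22 = 171 mm.
Tread T = 615 − 2 × 171 = 273 mm (≥ 253 mm).
Treads = 22 − 1 = 21; going = 21 × 273 = 5733 mm.
Add landings: 5733 + 1574 + 954 = 8261 mm.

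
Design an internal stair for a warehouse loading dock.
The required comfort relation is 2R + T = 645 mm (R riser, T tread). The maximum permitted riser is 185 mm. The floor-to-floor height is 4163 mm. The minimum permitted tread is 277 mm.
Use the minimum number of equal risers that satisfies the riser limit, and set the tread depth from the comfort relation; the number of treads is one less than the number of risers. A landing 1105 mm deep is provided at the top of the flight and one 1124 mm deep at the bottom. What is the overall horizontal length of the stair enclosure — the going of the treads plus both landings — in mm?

⌈4163/185⌉ = 23 risers.
Each riser is 4163/23 = 181 mm (≤ 185 mm).
T = 645 − 2·181 = 283 mm, which satisfies the 277 mm minimum.
23 risers give 22 treads; going = 22 × 283 = 6226 mm.
Add landings: 6226 + 1105 + 1124 = 8455 mm.

8455 mm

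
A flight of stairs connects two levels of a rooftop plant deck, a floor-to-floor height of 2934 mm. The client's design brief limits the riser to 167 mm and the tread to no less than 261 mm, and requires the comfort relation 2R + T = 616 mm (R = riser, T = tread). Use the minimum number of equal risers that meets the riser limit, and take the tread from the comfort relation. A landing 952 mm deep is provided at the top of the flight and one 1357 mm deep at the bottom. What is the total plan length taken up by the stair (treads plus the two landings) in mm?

7239 mm

2934 / 167 = 17.569 → round up to 18 risers.
Each riser is 2934/18 = 163 mm (≤ 167 mm).
Tread T = 616 − 2 × 163 = 290 mm (≥ 261 mm).
Treads = 18 − 1 = 17; going = 17 × 290 = 4930 mm.
Enclosure = 4930 + 952 + 1357 = 7239 mm.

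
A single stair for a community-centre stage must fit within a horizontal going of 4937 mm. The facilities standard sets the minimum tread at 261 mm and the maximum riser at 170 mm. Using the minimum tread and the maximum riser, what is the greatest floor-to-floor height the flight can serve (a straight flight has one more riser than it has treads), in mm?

3230 mm

Treads that fit: ⌊4937 / 261⌋ = 18.
Risers = treads + 1 = 19.
Maximum height = 19 × 170 = 3230 mm.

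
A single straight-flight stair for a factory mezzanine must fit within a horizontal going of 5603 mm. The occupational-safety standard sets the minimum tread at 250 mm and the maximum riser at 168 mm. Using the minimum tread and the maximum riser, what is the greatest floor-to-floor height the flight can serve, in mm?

3864 mm

Treads that fit: ⌊5603 / 250⌋ = 22.
Risers = treads + 1 = 23.
Maximum height = 23 × 168 = 3864 mm.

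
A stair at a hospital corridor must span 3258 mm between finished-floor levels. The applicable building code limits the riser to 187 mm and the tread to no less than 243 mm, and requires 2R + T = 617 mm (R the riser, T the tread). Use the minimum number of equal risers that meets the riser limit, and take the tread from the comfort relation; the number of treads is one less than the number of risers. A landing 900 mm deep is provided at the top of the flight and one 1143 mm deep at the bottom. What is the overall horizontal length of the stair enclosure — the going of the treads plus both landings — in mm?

3258 / 187 = 17.422 → round up to 18 risers.
R = 3258 ÷ 18 = 181 mm.
Tread T = 617 − 2 × 181 = 255 mm (≥ 243 mm).
18 risers give 17 treads; going = 17 × 255 = 4335 mm.
Enclosure = 4335 + 900 + 1143 = 6378 mm.

6378 mm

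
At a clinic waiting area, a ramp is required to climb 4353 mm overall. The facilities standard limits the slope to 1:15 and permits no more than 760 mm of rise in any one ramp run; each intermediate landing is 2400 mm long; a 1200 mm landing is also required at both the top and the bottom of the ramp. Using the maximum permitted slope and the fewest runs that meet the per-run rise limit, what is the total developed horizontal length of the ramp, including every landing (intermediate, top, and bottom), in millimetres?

⌈4353/760⌉ = 6 ramp runs. That means 5 intermediate landings.
Ramp run (horizontal) at 1:15: 4353 × 15 = 65295 mm.
Intermediate landings: 5 × 2400 = 12000 mm.
Top and bottom landings: 2 × 1200 = 2400 mm.
Total = 65295 + 12000 + 2400 = 79695 mm.

79695 mm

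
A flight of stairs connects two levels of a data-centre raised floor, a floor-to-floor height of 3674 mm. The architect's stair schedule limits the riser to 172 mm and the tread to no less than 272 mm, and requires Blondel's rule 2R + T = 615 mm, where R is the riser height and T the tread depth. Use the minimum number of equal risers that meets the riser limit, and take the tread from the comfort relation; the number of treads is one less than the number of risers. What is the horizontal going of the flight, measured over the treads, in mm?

⌈3674/172⌉ = 22 risers.
Riser R = 3674 / 22 = 167 mm, within the 172 mm limit.
From 2R + T = 615: T = 615 − 334 = 281 mm.
Treads = 22 − 1 = 21; going = 21 × 281 = 5901 mm.

5901 mm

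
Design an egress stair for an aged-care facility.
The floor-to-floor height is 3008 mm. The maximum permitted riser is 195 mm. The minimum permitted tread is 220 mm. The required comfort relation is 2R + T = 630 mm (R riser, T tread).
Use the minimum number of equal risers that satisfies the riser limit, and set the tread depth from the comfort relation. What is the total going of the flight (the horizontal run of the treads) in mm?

3810 mm

3008 / 195 = 15.43, so 16 risers are needed.
Riser R = 3008 / 16 = 188 mm, within the 195 mm limit.
From 2R + T = 630: T = 630 − 376 = 254 mm.
16 risers give 15 treads; going = 15 × 254 = 3810 mm.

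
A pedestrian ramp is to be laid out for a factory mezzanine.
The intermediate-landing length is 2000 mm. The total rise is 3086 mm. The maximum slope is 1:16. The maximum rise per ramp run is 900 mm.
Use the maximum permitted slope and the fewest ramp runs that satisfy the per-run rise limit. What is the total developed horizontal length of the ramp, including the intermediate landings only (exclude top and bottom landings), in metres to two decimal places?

3086 / 900 = 3.429 → round up to 4 ramp runs. That means 3 intermediate landings.
Horizontal run for 3086 mm of rise at 1:16 is 3086 × 16 = 49376 mm.
Intermediate landings: 3 × 2000 = 6000 mm.
Total developed length = 49376 + 6000 = 55376 mm.
= 55.38 m.

55.38 m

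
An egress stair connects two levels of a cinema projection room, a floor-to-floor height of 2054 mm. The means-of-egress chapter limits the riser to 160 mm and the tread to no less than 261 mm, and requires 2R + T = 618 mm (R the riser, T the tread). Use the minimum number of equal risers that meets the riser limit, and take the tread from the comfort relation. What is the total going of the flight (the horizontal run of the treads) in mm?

3624 mm

2054 / 160 = 12.838 → round up to 13 risers.
Riser R = 2054 / 13 = 158 mm, within the 160 mm limit.
Tread T = 618 − 2 × 158 = 302 mm (≥ 261 mm).
Treads = 13 − 1 = 12; going = 12 × 302 = 3624 mm.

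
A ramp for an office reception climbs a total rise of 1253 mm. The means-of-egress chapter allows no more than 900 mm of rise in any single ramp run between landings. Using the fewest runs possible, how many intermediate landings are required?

1 intermediate landings

⌈1253/900⌉ = 2 ramp runs.
2 runs are separated by 1 intermediate landings.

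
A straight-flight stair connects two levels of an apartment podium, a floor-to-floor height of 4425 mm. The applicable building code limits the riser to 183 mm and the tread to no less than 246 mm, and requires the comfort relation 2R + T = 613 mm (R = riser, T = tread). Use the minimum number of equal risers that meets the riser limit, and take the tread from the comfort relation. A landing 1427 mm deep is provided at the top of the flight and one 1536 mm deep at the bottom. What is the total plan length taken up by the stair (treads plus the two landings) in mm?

4425 / 183 = 24.18, so 25 risers are needed.
Each riser is 4425/25 = 177 mm (≤ 183 mm).
Tread T = 613 − 2 × 177 = 259 mm (≥ 246 mm).
Going = (25 − 1) × 259 = 6216 mm.
Add landings: 6216 + 1427 + 1536 = 9179 mm.

9179 mm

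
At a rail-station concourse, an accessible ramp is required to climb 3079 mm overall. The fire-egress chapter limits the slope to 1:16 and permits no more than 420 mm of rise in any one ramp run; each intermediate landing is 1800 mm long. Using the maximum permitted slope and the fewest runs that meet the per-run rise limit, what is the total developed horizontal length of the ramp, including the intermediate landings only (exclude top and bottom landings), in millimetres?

61864 mm

3079 / 420 = 7.331 → round up to 8 ramp runs. That means 7 intermediate landings.
Horizontal run for 3079 mm of rise at 1:16 is 3079 × 16 = 49264 mm.
7 intermediate landings contribute 7 × 1800 = 12600 mm.
Total developed length = 49264 + 12600 = 61864 mm.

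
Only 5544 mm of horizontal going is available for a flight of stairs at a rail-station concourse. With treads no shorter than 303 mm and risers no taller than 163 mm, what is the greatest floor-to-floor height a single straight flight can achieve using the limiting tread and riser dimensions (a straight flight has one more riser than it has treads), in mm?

Treads that fit: ⌊5544 / 303⌋ = 18.
Risers = treads + 1 = 19.
Maximum height = 19 × 163 = 3097 mm.

3097 mm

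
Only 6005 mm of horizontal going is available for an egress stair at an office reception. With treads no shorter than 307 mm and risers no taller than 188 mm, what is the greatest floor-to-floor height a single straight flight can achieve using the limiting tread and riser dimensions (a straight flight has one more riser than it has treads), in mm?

3760 mm

Treads that fit: ⌊6005 / 307⌋ = 19.
Risers = treads + 1 = 20.
Maximum height = 20 × 188 = 3760 mm.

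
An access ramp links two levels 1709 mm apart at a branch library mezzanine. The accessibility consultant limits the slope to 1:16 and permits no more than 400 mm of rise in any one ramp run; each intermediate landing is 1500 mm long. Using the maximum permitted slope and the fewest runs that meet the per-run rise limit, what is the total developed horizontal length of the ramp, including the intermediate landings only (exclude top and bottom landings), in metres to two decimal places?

33.34 m

At most 400 each: 1709/400 = 4.27, giving 5 ramp runs. That means 4 intermediate landings.
Horizontal run for 1709 mm of rise at 1:16 is 1709 × 16 = 27344 mm.
4 intermediate landings contribute 4 × 1500 = 6000 mm.
Developed length = 27344 + 6000 = 33344 mm.
= 33.34 m.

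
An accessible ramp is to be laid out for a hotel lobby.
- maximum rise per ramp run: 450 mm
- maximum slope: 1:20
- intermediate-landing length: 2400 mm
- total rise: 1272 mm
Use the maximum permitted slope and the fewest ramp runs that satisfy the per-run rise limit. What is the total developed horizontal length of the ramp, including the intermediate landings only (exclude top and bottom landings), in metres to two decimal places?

1272 / 450 = 2.827 → round up to 3 ramp runs. That means 2 intermediate landings.
Horizontal run for 1272 mm of rise at 1:20 is 1272 × 20 = 25440 mm.
2 intermediate landings contribute 2 × 2400 = 4800 mm.
Total developed length = 25440 + 4800 = 30240 mm.
= 30.24 m.

30.24 m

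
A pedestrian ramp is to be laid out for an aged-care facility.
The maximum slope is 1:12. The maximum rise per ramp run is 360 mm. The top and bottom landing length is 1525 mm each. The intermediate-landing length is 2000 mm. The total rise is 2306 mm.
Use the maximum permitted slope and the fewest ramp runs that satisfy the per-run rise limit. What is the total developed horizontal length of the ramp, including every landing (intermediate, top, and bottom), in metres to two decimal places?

⌈2306/360⌉ = 7 ramp runs. That means 6 intermediate landings.
Ramp run (horizontal) at 1:12: 2306 × 12 = 27672 mm.
Intermediate landings: 6 × 2000 = 12000 mm.
Top and bottom landings: 2 × 1525 = 3050 mm.
Total = 27672 + 12000 + 3050 = 42722 mm.
= 42.72 m.

42.72 m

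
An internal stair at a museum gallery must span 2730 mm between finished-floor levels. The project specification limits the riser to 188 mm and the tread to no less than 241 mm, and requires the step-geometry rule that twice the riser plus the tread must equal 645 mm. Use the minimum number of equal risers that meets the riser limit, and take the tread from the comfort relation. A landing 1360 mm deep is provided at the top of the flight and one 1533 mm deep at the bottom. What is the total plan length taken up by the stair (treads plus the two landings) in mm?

2730 / 188 = 14.521 → round up to 15 risers.
Each riser is 2730/15 = 182 mm (≤ 188 mm).
Tread T = 645 − 2 × 182 = 281 mm (≥ 241 mm).
Treads = 15 − 1 = 14; going = 14 × 281 = 3934 mm.
Add landings: 3934 + 1360 + 1533 = 6827 mm.

6827 mm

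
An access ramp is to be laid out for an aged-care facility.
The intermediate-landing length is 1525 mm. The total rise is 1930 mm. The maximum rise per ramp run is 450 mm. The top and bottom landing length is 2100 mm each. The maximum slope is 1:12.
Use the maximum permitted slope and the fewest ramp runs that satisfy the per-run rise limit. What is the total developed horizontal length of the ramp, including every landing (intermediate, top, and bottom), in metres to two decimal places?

33.46 m

1930 / 450 = 4.29, so 5 ramp runs are needed. That means 4 intermediate landings.
Ramp run (horizontal) at 1:12: 1930 × 12 = 23160 mm.
4 intermediate landings contribute 4 × 1525 = 6100 mm.
Top and bottom landings: 2 × 2100 = 4200 mm.
Total = 23160 + 6100 + 4200 = 33460 mm.
= 33.46 m.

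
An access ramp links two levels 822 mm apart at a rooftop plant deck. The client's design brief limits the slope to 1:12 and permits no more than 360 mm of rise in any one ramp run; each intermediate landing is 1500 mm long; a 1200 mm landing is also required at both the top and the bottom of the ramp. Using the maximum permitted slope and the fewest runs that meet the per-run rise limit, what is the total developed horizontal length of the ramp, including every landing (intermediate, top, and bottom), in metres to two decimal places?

822 / 360 = 2.283 → round up to 3 ramp runs. That means 2 intermediate landings.
Horizontal run for 822 mm of rise at 1:12 is 822 × 12 = 9864 mm.
Intermediate landings: 2 × 1500 = 3000 mm.
Top and bottom landings: 2 × 1200 = 2400 mm.
Total = 9864 + 3000 + 2400 = 15264 mm.
= 15.26 m.

15.26 m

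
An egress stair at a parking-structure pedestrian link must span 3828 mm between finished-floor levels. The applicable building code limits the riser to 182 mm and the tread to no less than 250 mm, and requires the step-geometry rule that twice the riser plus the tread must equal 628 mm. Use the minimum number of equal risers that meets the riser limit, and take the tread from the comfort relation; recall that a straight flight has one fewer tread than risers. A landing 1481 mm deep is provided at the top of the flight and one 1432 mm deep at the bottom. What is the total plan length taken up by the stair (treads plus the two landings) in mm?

3828 / 182 = 21.033 → round up to 22 risers.
R = 3828 ÷ 22 = 174 mm.
From 2R + T = 628: T = 628 − 348 = 280 mm.
Treads = 22 − 1 = 21; going = 21 × 280 = 5880 mm.
Add landings: 5880 + 1481 + 1432 = 8793 mm.

8793 mm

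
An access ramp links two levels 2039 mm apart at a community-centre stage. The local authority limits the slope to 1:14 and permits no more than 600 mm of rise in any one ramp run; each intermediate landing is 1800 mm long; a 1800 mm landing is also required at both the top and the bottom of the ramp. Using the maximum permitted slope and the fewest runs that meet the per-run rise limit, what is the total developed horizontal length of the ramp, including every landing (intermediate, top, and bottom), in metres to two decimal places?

37.55 m

⌈2039/600⌉ = 4 ramp runs. That means 3 intermediate landings.
Ramp run (horizontal) at 1:14: 2039 × 14 = 28546 mm.
3 intermediate landings contribute 3 × 1800 = 5400 mm.
Top and bottom landings: 2 × 1800 = 3600 mm.
Total = 28546 + 5400 + 3600 = 37546 mm.
= 37.55 m.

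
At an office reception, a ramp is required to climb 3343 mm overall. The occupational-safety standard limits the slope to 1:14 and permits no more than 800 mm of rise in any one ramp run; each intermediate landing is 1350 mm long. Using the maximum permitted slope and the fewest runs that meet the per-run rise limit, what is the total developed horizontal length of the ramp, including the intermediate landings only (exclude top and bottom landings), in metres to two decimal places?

52.20 m

3343 / 800 = 4.179 → round up to 5 ramp runs. That means 4 intermediate landings.
Ramp run (horizontal) at 1:14: 3343 × 14 = 46802 mm.
Intermediate landings: 4 × 1350 = 5400 mm.
Developed length = 46802 + 5400 = 52202 mm.
= 52.20 m.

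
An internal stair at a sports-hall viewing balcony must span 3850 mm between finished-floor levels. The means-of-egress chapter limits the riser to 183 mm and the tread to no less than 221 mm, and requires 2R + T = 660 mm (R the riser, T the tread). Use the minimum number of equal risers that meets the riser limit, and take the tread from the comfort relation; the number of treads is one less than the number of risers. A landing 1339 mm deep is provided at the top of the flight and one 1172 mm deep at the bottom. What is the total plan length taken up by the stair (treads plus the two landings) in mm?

3850 / 183 = 21.04, so 22 risers are needed.
Each riser is 3850/22 = 175 mm (≤ 183 mm).
T = 660 − 2·175 = 310 mm, which satisfies the 221 mm minimum.
22 risers give 21 treads; going = 21 × 310 = 6510 mm.
Add landings: 6510 + 1339 + 1172 = 9021 mm.

9021 mm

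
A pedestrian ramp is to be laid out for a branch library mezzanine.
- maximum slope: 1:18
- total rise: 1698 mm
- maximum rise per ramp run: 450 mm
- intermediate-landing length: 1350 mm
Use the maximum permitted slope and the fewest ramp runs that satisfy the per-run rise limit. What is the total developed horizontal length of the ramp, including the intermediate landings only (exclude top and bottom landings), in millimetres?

⌈1698/450⌉ = 4 ramp runs. That means 3 intermediate landings.
Horizontal run for 1698 mm of rise at 1:18 is 1698 × 18 = 30564 mm.
3 intermediate landings contribute 3 × 1350 = 4050 mm.
Total developed length = 30564 + 4050 = 34614 mm.

34614 mm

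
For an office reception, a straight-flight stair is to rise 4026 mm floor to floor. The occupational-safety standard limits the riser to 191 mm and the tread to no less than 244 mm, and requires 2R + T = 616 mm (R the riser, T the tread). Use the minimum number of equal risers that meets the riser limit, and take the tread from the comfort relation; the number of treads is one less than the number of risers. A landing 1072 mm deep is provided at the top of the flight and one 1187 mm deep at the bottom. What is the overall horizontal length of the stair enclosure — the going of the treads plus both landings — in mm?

4026 / 191 = 21.08, so 22 risers are needed.
R = 4026 ÷ 22 = 183 mm.
From 2R + T = 616: T = 616 − 366 = 250 mm.
22 risers give 21 treads; going = 21 × 250 = 5250 mm.
Enclosure = 5250 + 1072 + 1187 = 7509 mm.

7509 mm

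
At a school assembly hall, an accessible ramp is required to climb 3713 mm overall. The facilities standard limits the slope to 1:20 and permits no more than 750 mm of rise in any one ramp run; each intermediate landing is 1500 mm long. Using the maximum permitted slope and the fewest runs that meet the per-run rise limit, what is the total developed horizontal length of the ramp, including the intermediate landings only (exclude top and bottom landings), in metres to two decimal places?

80.26 m

⌈3713/750⌉ = 5 ramp runs. That means 4 intermediate landings.
Horizontal run for 3713 mm of rise at 1:20 is 3713 × 20 = 74260 mm.
Intermediate landings: 4 × 1500 = 6000 mm.
Developed length = 74260 + 6000 = 80260 mm.
= 80.26 m.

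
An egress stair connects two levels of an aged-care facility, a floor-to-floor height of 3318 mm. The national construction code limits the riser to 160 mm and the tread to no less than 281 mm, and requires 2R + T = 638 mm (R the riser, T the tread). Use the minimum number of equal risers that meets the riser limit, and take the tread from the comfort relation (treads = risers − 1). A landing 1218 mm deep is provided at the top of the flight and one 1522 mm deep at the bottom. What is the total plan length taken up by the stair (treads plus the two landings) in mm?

9180 mm

3318 / 160 = 20.74, so 21 risers are needed.
R = 3318 ÷ 21 = 158 mm.
T = 638 − 2·158 = 322 mm, which satisfies the 281 mm minimum.
Treads = 21 − 1 = 20; going = 20 × 322 = 6440 mm.
Add landings: 6440 + 1218 + 1522 = 9180 mm.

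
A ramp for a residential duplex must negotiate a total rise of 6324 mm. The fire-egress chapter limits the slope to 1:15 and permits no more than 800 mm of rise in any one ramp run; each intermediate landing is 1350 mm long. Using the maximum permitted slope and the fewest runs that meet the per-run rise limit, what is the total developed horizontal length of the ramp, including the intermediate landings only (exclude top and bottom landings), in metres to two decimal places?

⌈6324/800⌉ = 8 ramp runs. That means 7 intermediate landings.
Ramp run (horizontal) at 1:15: 6324 × 15 = 94860 mm.
7 intermediate landings contribute 7 × 1350 = 9450 mm.
Developed length = 94860 + 9450 = 104310 mm.
= 104.31 m.

104.31 m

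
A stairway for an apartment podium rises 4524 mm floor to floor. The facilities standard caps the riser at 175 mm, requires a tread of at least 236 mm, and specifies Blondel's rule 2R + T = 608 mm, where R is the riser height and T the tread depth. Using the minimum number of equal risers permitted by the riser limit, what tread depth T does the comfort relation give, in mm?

4524 / 175 = 25.851 → round up to 26 risers.
Each riser is 4524/26 = 174 mm (≤ 175 mm).
From 2R + T = 608: T = 608 − 348 = 260 mm.

260 mm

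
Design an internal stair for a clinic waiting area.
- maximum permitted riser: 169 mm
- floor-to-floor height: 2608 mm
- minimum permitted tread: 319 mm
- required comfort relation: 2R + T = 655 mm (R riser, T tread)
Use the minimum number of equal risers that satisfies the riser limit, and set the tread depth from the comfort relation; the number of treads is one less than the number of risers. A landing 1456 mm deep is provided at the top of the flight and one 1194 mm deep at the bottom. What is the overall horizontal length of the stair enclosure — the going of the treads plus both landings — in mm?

7585 mm

At most 169 each: 2608/169 = 15.43, giving 16 risers.
R = 2608 ÷ 16 = 163 mm.
From 2R + T = 655: T = 655 − 326 = 329 mm.
Going = (16 − 1) × 329 = 4935 mm.
Enclosure = 4935 + 1456 + 1194 = 7585 mm.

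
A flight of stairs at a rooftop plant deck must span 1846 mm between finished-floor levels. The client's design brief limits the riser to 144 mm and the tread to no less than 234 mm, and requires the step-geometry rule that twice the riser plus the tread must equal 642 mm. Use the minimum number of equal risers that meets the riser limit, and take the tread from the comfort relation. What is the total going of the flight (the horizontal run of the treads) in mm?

4296 mm

At most 144 each: 1846/144 = 12.82, giving 13 risers.
Riser R = 1846 / 13 = 142 mm, within the 144 mm limit.
From 2R + T = 642: T = 642 − 284 = 358 mm.
13 risers give 12 treads; going = 12 × 358 = 4296 mm.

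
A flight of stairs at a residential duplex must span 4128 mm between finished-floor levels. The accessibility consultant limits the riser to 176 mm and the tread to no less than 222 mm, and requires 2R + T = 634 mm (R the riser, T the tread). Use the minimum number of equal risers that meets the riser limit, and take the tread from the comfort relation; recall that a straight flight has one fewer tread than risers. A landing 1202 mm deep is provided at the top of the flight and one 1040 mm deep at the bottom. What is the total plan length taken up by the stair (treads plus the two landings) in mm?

4128 / 176 = 23.45, so 24 risers are needed.
R = 4128 ÷ 24 = 172 mm.
T = 634 − 2·172 = 290 mm, which satisfies the 222 mm minimum.
24 risers give 23 treads; going = 23 × 290 = 6670 mm.
Enclosure = 6670 + 1202 + 1040 = 8912 mm.

8912 mm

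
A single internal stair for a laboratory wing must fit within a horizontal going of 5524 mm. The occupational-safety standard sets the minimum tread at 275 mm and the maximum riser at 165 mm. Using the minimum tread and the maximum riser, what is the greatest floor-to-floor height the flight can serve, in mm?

Treads that fit: ⌊5524 / 275⌋ = 20.
Risers = treads + 1 = 21.
Maximum height = 21 × 165 = 3465 mm.

3465 mm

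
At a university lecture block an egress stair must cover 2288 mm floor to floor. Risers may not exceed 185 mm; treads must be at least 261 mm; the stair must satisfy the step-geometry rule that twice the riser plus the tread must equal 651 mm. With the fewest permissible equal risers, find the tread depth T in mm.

2288 / 185 = 12.37, so 13 risers are needed.
Riser R = 2288 / 13 = 176 mm, within the 185 mm limit.
T = 651 − 2·176 = 299 mm, which satisfies the 261 mm minimum.

299 mm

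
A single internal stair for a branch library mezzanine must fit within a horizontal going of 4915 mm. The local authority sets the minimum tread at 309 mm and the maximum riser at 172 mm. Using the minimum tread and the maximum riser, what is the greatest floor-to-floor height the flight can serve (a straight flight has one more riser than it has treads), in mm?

4915 / 309 = 15.91, so 15 treads fit.
Risers = treads + 1 = 16.
Maximum height = 16 × 172 = 2752 mm.

2752 mm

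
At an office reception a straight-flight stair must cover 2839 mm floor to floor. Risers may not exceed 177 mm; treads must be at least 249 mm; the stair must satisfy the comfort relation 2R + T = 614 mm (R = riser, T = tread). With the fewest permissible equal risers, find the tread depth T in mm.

2839 / 177 = 16.040 → round up to 17 risers.
Each riser is 2839/17 = 167 mm (≤ 177 mm).
T = 614 − 2·167 = 280 mm, which satisfies the 249 mm minimum.

280 mm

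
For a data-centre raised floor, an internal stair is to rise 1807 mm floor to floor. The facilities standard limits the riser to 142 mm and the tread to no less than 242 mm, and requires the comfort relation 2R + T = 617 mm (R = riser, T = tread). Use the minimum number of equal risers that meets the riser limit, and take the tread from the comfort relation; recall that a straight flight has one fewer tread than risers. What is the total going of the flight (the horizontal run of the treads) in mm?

At most 142 each: 1807/142 = 12.73, giving 13 risers.
Each riser is 1807/13 = 139 mm (≤ 142 mm).
T = 617 − 2·139 = 339 mm, which satisfies the 242 mm minimum.
Treads = 13 − 1 = 12; going = 12 × 339 = 4068 mm.

4068 mm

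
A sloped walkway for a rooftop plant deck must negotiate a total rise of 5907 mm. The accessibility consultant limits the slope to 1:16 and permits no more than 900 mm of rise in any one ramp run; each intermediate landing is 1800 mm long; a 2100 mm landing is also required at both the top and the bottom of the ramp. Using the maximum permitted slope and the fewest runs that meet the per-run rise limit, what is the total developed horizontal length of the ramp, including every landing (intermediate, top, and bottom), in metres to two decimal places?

109.51 m

At most 900 each: 5907/900 = 6.56, giving 7 ramp runs. That means 6 intermediate landings.
Ramp run (horizontal) at 1:16: 5907 × 16 = 94512 mm.
6 intermediate landings contribute 6 × 1800 = 10800 mm.
Top and bottom landings: 2 × 2100 = 4200 mm.
Total = 94512 + 10800 + 4200 = 109512 mm.
= 109.51 m.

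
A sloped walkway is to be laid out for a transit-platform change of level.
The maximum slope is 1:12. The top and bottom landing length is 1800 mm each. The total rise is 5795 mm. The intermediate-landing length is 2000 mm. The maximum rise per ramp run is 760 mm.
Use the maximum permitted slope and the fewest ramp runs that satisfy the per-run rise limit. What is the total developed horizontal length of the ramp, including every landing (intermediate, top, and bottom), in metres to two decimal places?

87.14 m

⌈5795/760⌉ = 8 ramp runs. That means 7 intermediate landings.
Ramp run (horizontal) at 1:12: 5795 × 12 = 69540 mm.
Intermediate landings: 7 × 2000 = 14000 mm.
Top and bottom landings: 2 × 1800 = 3600 mm.
Total = 69540 + 14000 + 3600 = 87140 mm.
= 87.14 m.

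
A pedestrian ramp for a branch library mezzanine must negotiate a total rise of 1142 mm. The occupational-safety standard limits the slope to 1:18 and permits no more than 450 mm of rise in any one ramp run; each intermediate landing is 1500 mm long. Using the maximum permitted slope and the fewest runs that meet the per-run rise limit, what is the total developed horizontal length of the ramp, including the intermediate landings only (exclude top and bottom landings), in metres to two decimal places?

At most 450 each: 1142/450 = 2.54, giving 3 ramp runs. That means 2 intermediate landings.
Horizontal run for 1142 mm of rise at 1:18 is 1142 × 18 = 20556 mm.
2 intermediate landings contribute 2 × 1500 = 3000 mm.
Total developed length = 20556 + 3000 = 23556 mm.
= 23.56 m.

23.56 m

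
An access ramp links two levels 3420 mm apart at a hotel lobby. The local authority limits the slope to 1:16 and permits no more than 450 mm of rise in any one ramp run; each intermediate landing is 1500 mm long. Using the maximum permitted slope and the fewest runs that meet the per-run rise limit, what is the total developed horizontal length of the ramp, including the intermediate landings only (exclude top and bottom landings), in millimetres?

65220 mm

⌈3420/450⌉ = 8 ramp runs. That means 7 intermediate landings.
Horizontal run for 3420 mm of rise at 1:16 is 3420 × 16 = 54720 mm.
7 intermediate landings contribute 7 × 1500 = 10500 mm.
Developed length = 54720 + 10500 = 65220 mm.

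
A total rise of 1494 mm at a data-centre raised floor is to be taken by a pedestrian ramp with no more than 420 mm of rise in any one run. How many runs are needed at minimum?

4 runs

At most 420 each: 1494/420 = 3.56, giving 4 ramp runs.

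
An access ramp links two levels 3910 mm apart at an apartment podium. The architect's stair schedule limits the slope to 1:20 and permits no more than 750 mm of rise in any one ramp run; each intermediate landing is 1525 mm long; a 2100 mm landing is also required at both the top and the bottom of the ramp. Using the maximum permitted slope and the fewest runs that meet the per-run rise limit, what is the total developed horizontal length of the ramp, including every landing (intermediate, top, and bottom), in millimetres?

90025 mm

At most 750 each: 3910/750 = 5.21, giving 6 ramp runs. That means 5 intermediate landings.
Horizontal run for 3910 mm of rise at 1:20 is 3910 × 20 = 78200 mm.
5 intermediate landings contribute 5 × 1525 = 7625 mm.
Top and bottom landings: 2 × 2100 = 4200 mm.
Total = 78200 + 7625 + 4200 = 90025 mm.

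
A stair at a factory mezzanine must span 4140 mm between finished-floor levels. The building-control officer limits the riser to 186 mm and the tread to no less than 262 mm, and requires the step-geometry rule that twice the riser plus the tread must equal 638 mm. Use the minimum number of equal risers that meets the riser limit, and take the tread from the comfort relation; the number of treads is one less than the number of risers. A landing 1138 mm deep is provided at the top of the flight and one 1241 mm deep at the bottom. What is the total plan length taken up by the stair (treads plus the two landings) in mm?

4140 / 186 = 22.26, so 23 risers are needed.
Riser R = 4140 / 23 = 180 mm, within the 186 mm limit.
From 2R + T = 638: T = 638 − 360 = 278 mm.
Treads = 23 − 1 = 22; going = 22 × 278 = 6116 mm.
Enclosure = 6116 + 1138 + 1241 = 8495 mm.

8495 mm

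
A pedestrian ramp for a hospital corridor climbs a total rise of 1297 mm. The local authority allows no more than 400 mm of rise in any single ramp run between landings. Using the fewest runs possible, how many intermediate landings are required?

1297 / 400 = 3.243 → round up to 4 ramp runs.
4 runs are separated by 3 intermediate landings.

3 intermediate landings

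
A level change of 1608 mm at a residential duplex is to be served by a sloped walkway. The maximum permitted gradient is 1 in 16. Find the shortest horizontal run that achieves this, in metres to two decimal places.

Run = rise × 16 = 1608 × 16 = 25728 mm.
25728 mm = 25.73 m.

25.73 m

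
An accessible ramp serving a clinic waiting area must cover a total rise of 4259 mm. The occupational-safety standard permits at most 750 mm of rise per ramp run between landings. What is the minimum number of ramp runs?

6 runs

4259 / 750 = 5.679 → round up to 6 ramp runs.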